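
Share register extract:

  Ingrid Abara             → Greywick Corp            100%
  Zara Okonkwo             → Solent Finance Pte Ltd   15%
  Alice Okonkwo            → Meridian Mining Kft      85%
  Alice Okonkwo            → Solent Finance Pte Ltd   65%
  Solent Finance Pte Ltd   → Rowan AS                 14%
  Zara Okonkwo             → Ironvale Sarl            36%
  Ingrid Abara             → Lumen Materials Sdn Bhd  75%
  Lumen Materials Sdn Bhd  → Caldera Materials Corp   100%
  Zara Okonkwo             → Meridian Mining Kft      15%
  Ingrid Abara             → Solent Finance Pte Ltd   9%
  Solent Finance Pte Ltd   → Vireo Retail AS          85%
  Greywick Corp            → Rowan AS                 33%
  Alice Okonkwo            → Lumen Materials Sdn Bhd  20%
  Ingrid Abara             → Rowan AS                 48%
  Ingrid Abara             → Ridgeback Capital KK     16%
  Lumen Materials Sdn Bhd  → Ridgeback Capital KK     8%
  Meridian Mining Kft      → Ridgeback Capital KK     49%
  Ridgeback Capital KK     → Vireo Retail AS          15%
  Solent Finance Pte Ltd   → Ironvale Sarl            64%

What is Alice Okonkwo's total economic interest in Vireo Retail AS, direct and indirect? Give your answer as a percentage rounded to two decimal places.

61.74%

Alice reaches Vireo along 3 paths.
Via Solent: 65% × 85% = 55.25%.
Via Meridian → Ridgeback: 85% × 49% × 15% = 6.2475%.
Via Lumen → Ridgeback: 20% × 8% × 15% = 0.24%.
Total: 55.25% + 6.2475% + 0.24% = 61.7375%.
Rounded: 61.74%.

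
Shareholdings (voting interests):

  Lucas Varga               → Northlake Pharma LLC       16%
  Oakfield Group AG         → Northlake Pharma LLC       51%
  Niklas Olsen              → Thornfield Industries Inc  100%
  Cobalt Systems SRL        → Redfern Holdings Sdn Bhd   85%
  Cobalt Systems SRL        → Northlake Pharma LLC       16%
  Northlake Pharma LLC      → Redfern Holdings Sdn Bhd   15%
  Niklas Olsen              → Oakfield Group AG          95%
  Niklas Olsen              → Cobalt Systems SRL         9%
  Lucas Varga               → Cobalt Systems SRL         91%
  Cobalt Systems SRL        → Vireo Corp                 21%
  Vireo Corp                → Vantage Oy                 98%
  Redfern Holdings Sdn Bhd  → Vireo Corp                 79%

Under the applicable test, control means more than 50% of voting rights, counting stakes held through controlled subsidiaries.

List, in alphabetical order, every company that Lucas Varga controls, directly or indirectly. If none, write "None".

Lucas holds 91% of Cobalt, so Lucas controls Cobalt.
Cobalt holds 85% of Redfern, so Lucas controls Redfern.
Redfern and Cobalt together hold 79% + 21% = 100% of Vireo, so Lucas controls Vireo.
Vireo holds 98% of Vantage, so Lucas controls Vantage.
No other company's threshold is met.

Cobalt Systems SRL, Redfern Holdings Sdn Bhd, Vantage Oy, Vireo Corp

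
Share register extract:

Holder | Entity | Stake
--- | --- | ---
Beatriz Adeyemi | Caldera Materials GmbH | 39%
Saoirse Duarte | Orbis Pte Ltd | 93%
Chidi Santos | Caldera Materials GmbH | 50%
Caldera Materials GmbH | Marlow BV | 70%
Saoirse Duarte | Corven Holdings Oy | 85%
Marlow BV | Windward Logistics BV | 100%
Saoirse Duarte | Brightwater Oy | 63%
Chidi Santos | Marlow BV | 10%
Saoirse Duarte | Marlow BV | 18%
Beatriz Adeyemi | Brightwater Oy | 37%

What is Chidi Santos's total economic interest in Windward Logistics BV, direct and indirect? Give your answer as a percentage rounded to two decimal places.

Chidi reaches Windward along 2 paths.
Via Caldera → Marlow: 50% × 70% × 100% = 35%.
Via Marlow: 10% × 100% = 10%.
Total: 35% + 10% = 45%.
Rounded: 45.00%.

45.00%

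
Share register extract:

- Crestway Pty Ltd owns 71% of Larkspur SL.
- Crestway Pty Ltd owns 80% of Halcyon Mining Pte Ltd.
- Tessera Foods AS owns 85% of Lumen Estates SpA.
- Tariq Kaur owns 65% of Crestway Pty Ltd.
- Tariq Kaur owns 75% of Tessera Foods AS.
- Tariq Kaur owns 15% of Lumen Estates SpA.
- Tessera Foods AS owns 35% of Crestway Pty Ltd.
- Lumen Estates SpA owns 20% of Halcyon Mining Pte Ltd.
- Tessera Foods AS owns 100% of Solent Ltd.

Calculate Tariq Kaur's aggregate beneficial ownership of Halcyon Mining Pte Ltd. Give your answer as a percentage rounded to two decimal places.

88.75%

Tariq reaches Halcyon along 4 paths.
Via Tessera → Lumen: 75% × 85% × 20% = 12.75%.
Via Lumen: 15% × 20% = 3%.
Via Crestway: 65% × 80% = 52%.
Via Tessera → Crestway: 75% × 35% × 80% = 21%.
Total: 12.75% + 3% + 52% + 21% = 88.75%.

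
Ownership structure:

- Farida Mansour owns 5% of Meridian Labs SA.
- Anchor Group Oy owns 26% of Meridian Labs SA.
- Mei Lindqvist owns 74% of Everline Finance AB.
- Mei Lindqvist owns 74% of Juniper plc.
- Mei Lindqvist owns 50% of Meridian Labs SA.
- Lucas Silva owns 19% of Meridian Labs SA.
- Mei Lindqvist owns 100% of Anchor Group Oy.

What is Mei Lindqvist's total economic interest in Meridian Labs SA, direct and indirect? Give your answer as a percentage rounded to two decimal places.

Mei reaches Meridian along 2 paths.
Via Anchor: 100% × 26% = 26%.
Direct stake: 50% = 50%.
Total: 26% + 50% = 76%.
Rounded: 76.00%.

76.00%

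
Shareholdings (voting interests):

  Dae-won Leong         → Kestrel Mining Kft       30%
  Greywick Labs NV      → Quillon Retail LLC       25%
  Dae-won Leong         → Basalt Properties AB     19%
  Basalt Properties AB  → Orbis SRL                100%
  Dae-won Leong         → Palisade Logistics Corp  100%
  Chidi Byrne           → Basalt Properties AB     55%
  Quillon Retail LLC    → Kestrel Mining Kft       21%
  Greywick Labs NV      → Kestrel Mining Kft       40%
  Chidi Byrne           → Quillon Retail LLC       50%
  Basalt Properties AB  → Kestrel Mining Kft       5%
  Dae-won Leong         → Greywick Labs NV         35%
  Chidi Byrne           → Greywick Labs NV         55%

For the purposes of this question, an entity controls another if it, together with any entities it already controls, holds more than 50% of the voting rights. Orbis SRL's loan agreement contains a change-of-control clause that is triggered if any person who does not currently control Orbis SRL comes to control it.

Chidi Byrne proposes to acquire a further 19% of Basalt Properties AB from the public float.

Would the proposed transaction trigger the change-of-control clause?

No

The purchase changes only Chidi's holdings, so Chidi is the only person who could newly come to control Orbis.
Chidi holds 55% of Basalt, so Chidi controls Basalt.
Basalt holds 100% of Orbis, so Chidi controls Orbis.
So Chidi already controls Orbis before the transaction.
After the purchase, Chidi's direct stake in Basalt rises to 55% + 19% = 74%.
Chidi controlled Orbis already, so this is not a new person acquiring control; every other person's position is unchanged or reduced.
No new person acquires control, so the clause is not triggered.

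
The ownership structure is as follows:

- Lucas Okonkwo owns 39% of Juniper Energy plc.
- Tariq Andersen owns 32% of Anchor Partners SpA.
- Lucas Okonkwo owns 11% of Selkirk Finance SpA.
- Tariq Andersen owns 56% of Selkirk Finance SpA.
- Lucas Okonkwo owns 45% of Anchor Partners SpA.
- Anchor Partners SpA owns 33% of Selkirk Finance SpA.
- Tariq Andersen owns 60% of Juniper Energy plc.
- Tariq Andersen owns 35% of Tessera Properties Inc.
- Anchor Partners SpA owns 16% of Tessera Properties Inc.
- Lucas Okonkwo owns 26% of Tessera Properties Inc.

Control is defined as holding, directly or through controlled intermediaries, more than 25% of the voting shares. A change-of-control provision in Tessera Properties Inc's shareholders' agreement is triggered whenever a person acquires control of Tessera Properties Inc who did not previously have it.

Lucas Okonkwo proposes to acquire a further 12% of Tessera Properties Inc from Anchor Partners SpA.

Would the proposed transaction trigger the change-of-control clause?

No

The purchase adds only to Lucas's holdings (Anchor's stake shrinks), so Lucas is the only person who could newly come to control Tessera.
Lucas holds 45% of Anchor, so Lucas controls Anchor.
Lucas and Anchor together hold 26% + 16% = 42% of Tessera, so Lucas controls Tessera.
So Lucas already controls Tessera before the transaction.
After the purchase, Lucas's direct stake in Tessera rises to 26% + 12% = 38%, and Anchor's stake falls to 4%.
Lucas controlled Tessera already, so this is not a new person acquiring control; every other person's position is unchanged or reduced.
No new person acquires control, so the clause is not triggered.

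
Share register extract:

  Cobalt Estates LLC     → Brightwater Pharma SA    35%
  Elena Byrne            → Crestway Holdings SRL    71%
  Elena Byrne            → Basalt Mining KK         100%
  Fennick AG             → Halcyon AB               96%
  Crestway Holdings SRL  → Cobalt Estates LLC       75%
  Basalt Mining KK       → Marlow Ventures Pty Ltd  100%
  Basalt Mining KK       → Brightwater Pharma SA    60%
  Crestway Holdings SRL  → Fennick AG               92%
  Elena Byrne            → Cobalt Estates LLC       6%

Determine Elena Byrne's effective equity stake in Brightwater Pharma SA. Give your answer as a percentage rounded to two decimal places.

80.74%

Elena reaches Brightwater along 3 paths.
Via Basalt: 100% × 60% = 60%.
Via Crestway → Cobalt: 71% × 75% × 35% = 18.6375%.
Via Cobalt: 6% × 35% = 2.1%.
Total: 60% + 18.6375% + 2.1% = 80.7375%.
Rounded: 80.74%.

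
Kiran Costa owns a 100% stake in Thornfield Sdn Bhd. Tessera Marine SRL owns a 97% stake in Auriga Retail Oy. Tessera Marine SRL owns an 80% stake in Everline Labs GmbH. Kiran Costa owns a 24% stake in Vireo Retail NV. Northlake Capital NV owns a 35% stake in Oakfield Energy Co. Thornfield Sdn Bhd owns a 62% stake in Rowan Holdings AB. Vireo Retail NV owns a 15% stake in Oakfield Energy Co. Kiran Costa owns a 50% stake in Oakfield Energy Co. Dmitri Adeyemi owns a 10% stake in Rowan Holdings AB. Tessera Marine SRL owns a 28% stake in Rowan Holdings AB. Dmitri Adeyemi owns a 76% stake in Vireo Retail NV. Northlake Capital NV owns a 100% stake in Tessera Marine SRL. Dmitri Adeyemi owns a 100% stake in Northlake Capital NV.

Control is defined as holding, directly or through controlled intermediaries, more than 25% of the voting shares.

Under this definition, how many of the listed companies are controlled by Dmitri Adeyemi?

7

Dmitri holds 76% of Vireo, so Dmitri controls Vireo.
Dmitri holds 100% of Northlake, so Dmitri controls Northlake.
Northlake holds 100% of Tessera, so Dmitri controls Tessera.
Dmitri and Tessera together hold 10% + 28% = 38% of Rowan, so Dmitri controls Rowan.
Vireo and Northlake together hold 15% + 35% = 50% of Oakfield, so Dmitri controls Oakfield.
Tessera holds 80% of Everline, so Dmitri controls Everline.
Tessera holds 97% of Auriga, so Dmitri controls Auriga.
No other company's threshold is met.
Dmitri controls 7 companies.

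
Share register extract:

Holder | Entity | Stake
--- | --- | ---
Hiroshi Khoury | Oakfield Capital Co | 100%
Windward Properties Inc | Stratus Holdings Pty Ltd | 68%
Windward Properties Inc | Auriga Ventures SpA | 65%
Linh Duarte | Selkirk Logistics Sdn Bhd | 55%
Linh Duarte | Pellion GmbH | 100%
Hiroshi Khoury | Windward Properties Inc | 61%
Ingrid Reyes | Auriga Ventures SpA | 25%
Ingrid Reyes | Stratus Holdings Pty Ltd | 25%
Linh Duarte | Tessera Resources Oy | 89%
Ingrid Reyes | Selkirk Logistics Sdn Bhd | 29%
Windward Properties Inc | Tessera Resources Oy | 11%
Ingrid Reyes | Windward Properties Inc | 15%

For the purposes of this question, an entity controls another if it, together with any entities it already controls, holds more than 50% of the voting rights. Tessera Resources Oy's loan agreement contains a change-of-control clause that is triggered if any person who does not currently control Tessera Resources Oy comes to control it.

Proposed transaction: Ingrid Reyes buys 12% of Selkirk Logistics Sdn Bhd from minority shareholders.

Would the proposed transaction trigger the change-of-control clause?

No

The purchase changes only Ingrid's holdings, so Ingrid is the only person who could newly come to control Tessera.
Ingrid's largest direct stake is 29% in Selkirk, which does not meet the threshold, so Ingrid controls no company.
Neither Ingrid nor any entity Ingrid controls holds any voting interest in Tessera.
So before the transaction, Ingrid does not control Tessera.
After the purchase, Ingrid's direct stake in Selkirk rises to 29% + 12% = 41%.
Ingrid's side now holds 41% of Selkirk, not > 50%, so Ingrid still does not control Selkirk.
After the transaction, neither Ingrid nor any entity Ingrid controls holds a voting interest in Tessera, so Ingrid still does not control it.
No new person acquires control, so the clause is not triggered.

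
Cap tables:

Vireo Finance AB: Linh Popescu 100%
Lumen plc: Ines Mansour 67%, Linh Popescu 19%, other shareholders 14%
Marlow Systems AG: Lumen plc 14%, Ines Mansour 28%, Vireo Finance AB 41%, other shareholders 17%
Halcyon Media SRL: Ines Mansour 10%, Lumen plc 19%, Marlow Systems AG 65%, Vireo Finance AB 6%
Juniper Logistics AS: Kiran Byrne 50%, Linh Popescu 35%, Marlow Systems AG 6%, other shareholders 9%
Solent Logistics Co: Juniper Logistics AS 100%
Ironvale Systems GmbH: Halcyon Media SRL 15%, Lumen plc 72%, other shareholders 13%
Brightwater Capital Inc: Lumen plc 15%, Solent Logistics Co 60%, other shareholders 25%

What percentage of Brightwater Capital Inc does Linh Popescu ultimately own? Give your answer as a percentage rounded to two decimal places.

25.42%

Linh reaches Brightwater along 4 paths.
Via Lumen: 19% × 15% = 2.85%.
Via Juniper → Solent: 35% × 100% × 60% = 21%.
Via Lumen → Marlow → Juniper → Solent: 19% × 14% × 6% × 100% × 60% = 0.09576%.
Via Vireo → Marlow → Juniper → Solent: 100% × 41% × 6% × 100% × 60% = 1.476%.
Total: 2.85% + 21% + 0.09576% + 1.476% = 25.42176%.
Rounded: 25.42%.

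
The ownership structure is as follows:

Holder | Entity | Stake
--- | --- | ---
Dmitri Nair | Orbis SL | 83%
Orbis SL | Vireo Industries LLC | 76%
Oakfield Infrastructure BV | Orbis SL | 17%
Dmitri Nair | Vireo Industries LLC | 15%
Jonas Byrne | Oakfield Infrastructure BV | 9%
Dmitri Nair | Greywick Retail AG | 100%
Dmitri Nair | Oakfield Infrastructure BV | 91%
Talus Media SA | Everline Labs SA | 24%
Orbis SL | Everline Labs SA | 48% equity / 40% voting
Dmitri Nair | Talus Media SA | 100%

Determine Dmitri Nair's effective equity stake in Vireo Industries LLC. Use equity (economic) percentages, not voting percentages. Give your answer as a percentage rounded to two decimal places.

Dmitri reaches Vireo along 3 paths.
Direct stake: 15% = 15%.
Via Oakfield → Orbis: 91% × 17% × 76% = 11.7572%.
Via Orbis: 83% × 76% = 63.08%.
Total: 15% + 11.7572% + 63.08% = 89.8372%.
Rounded: 89.84%.

89.84%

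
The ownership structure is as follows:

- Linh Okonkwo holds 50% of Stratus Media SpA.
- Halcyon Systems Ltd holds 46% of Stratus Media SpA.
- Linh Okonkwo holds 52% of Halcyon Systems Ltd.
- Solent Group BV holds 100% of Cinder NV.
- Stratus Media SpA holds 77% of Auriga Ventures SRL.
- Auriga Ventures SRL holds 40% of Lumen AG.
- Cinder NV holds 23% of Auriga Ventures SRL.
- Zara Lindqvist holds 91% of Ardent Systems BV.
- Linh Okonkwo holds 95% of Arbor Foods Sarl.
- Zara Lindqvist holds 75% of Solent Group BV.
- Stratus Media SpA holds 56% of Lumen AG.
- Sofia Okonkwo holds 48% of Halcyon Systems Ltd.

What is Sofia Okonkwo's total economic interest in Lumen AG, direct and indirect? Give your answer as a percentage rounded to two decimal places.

Sofia reaches Lumen along 2 paths.
Via Halcyon → Stratus: 48% × 46% × 56% = 12.3648%.
Via Halcyon → Stratus → Auriga: 48% × 46% × 77% × 40% = 6.80064%.
Total: 12.3648% + 6.80064% = 19.16544%.
Rounded: 19.17%.

19.17%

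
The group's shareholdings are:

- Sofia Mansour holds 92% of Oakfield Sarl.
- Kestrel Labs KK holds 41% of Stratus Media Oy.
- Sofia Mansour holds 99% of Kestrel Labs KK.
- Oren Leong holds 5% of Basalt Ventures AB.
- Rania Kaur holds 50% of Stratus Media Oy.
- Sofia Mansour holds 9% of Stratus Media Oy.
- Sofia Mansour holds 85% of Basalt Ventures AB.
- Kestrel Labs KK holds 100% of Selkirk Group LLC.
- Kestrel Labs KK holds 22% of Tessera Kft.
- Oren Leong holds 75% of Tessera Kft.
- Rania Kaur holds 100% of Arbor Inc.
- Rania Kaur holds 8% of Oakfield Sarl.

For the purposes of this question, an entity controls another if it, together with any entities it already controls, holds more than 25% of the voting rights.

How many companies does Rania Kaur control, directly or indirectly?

2

Rania holds 100% of Arbor, so Rania controls Arbor.
Rania holds 50% of Stratus, so Rania controls Stratus.
No other company's threshold is met.
Rania controls 2 companies.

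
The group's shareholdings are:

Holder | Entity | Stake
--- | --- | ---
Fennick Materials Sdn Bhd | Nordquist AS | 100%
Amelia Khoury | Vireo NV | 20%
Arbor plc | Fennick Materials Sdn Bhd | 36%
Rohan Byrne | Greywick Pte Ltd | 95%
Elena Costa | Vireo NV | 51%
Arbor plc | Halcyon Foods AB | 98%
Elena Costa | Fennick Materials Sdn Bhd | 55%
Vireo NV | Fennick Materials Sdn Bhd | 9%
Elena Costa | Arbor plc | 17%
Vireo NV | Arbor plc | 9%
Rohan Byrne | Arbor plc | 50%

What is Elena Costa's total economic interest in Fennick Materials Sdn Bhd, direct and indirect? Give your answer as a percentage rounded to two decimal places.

Elena reaches Fennick along 4 paths.
Via Vireo: 51% × 9% = 4.59%.
Via Arbor: 17% × 36% = 6.12%.
Via Vireo → Arbor: 51% × 9% × 36% = 1.6524%.
Direct stake: 55% = 55%.
Total: 4.59% + 6.12% + 1.6524% + 55% = 67.3624%.
Rounded: 67.36%.

67.36%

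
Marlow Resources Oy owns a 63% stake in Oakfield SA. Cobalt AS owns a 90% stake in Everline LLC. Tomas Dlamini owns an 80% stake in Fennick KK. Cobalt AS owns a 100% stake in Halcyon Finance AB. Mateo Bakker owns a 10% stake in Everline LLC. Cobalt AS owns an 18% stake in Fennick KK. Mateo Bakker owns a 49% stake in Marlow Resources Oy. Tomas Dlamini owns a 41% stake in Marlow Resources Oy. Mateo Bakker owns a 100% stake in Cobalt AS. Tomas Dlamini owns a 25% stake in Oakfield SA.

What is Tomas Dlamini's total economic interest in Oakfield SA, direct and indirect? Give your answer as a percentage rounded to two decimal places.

50.83%

Tomas reaches Oakfield along 2 paths.
Via Marlow: 41% × 63% = 25.83%.
Direct stake: 25% = 25%.
Total: 25.83% + 25% = 50.83%.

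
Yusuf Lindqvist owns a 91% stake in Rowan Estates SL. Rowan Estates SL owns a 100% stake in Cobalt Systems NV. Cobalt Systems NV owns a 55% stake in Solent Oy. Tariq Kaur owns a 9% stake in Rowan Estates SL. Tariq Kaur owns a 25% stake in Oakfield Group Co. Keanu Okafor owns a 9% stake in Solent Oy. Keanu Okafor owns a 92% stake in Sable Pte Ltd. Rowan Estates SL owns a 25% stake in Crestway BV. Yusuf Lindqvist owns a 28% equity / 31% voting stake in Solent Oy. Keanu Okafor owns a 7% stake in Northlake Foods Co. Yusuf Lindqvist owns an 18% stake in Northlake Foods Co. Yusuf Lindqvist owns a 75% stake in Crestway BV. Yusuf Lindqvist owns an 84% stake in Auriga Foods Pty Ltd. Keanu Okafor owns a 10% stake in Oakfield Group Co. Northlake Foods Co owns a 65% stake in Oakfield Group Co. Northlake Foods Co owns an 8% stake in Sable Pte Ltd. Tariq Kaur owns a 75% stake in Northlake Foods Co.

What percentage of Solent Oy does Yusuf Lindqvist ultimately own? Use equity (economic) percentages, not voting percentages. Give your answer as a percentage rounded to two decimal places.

Yusuf reaches Solent along 2 paths.
Direct stake: 28% = 28%.
Via Rowan → Cobalt: 91% × 100% × 55% = 50.05%.
Total: 28% + 50.05% = 78.05%.

78.05%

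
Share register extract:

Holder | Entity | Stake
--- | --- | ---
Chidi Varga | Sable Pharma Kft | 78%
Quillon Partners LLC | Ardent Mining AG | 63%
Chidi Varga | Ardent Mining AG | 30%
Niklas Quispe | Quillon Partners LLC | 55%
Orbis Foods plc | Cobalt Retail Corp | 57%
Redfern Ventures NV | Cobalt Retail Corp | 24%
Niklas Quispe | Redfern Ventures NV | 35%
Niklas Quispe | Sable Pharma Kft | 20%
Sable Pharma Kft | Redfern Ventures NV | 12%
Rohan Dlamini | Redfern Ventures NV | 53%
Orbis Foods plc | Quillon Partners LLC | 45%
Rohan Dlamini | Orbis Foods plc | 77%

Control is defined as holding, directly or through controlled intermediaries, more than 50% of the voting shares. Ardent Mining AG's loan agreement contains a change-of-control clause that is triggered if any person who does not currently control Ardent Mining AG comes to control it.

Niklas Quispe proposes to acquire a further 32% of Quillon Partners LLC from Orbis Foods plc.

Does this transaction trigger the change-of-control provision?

The purchase adds only to Niklas's holdings (Orbis's stake shrinks), so Niklas is the only person who could newly come to control Ardent.
Niklas holds 55% of Quillon, so Niklas controls Quillon.
Quillon holds 63% of Ardent, so Niklas controls Ardent.
So Niklas already controls Ardent before the transaction.
After the purchase, Niklas's direct stake in Quillon rises to 55% + 32% = 87%, and Orbis's stake falls to 13%.
Niklas controlled Ardent already, so this is not a new person acquiring control; every other person's position is unchanged or reduced.
No new person acquires control, so the clause is not triggered.

No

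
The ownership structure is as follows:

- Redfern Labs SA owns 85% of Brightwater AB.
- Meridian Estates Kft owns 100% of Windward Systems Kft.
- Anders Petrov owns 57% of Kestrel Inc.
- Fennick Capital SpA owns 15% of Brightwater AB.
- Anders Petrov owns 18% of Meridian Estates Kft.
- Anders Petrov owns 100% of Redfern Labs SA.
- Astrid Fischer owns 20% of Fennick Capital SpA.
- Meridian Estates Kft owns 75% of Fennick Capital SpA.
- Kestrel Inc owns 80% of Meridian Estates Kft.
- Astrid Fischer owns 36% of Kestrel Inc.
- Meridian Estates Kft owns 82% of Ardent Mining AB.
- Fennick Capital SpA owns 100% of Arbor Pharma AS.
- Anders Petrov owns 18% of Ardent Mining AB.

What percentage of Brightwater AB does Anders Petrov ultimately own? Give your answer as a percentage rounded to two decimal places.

Anders reaches Brightwater along 3 paths.
Via Redfern: 100% × 85% = 85%.
Via Kestrel → Meridian → Fennick: 57% × 80% × 75% × 15% = 5.13%.
Via Meridian → Fennick: 18% × 75% × 15% = 2.025%.
Total: 85% + 5.13% + 2.025% = 92.155%.
Rounded: 92.16%.

92.16%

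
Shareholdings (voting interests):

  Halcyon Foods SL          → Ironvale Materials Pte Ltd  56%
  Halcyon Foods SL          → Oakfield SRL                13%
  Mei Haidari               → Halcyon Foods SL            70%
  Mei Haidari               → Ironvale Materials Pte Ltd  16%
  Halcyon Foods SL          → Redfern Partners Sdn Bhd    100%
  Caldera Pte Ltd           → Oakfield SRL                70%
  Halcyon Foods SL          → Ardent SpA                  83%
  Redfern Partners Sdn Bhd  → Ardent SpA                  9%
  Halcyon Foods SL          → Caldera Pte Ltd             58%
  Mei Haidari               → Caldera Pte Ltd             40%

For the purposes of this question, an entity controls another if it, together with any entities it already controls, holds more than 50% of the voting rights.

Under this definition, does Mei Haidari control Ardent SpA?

Mei holds 70% of Halcyon, so Mei controls Halcyon.
Halcyon holds 100% of Redfern, so Mei controls Redfern.
Redfern and Halcyon together hold 9% + 83% = 92% of Ardent, so Mei controls Ardent.

Yes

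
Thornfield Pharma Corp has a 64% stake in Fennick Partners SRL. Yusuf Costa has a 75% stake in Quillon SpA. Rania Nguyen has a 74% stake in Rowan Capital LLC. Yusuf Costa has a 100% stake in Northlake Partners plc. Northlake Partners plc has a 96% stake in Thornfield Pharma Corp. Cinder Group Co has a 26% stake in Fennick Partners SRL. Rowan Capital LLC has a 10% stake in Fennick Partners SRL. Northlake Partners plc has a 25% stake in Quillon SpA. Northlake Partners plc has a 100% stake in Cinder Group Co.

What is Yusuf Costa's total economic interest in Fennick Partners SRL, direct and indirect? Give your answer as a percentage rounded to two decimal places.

87.44%

Yusuf reaches Fennick along 2 paths.
Via Northlake → Cinder: 100% × 100% × 26% = 26%.
Via Northlake → Thornfield: 100% × 96% × 64% = 61.44%.
Total: 26% + 61.44% = 87.44%.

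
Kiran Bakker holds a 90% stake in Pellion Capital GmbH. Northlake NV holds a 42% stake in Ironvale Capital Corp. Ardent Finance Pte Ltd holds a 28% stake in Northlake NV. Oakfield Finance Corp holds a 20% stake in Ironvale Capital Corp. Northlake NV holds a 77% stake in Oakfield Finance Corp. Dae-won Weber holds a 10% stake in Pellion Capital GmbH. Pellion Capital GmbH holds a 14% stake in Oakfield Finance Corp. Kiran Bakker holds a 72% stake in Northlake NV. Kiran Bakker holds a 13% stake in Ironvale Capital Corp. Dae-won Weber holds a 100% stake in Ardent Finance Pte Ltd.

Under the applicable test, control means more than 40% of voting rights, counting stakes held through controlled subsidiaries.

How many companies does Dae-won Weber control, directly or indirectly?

Dae-won holds 100% of Ardent, so Dae-won controls Ardent.
No other company's threshold is met.
Dae-won controls 1 company.

1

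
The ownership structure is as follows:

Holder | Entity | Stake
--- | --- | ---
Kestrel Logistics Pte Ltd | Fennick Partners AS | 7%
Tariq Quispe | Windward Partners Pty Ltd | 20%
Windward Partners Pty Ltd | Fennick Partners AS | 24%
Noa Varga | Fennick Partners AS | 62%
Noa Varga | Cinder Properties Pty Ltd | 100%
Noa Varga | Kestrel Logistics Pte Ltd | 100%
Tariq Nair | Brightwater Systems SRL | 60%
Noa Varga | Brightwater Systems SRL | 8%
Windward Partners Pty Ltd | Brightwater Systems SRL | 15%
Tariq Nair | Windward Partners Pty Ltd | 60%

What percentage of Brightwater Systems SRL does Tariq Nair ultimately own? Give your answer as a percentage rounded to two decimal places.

Tariq Nair reaches Brightwater along 2 paths.
Via Windward: 60% × 15% = 9%.
Direct stake: 60% = 60%.
Total: 9% + 60% = 69%.
Rounded: 69.00%.

69.00%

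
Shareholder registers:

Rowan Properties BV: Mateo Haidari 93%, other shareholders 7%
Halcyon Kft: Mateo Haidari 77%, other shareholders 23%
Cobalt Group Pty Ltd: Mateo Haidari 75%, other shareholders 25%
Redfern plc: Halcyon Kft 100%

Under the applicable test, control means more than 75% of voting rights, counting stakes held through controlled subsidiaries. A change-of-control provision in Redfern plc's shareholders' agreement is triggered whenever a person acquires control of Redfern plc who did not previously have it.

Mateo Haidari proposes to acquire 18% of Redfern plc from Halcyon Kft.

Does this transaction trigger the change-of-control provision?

The purchase adds only to Mateo's holdings (Halcyon's stake shrinks), so Mateo is the only person who could newly come to control Redfern.
Mateo holds 77% of Halcyon, so Mateo controls Halcyon.
Halcyon holds 100% of Redfern, so Mateo controls Redfern.
So Mateo already controls Redfern before the transaction.
After the purchase, Mateo holds 18% of Redfern directly, and Halcyon's stake falls to 82%.
Mateo controlled Redfern already, so this is not a new person acquiring control; every other person's position is unchanged or reduced.
No new person acquires control, so the clause is not triggered.

No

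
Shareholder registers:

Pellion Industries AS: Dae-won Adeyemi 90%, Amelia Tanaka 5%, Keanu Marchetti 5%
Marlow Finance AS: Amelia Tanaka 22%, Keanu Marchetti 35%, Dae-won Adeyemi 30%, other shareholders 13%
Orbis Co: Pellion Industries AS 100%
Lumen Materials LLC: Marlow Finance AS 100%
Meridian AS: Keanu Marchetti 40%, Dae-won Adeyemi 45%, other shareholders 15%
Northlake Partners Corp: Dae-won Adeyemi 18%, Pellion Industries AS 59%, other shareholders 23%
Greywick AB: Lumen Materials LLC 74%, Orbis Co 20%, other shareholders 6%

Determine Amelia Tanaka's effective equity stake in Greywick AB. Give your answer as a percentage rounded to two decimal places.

17.28%

Amelia reaches Greywick along 2 paths.
Via Marlow → Lumen: 22% × 100% × 74% = 16.28%.
Via Pellion → Orbis: 5% × 100% × 20% = 1%.
Total: 16.28% + 1% = 17.28%.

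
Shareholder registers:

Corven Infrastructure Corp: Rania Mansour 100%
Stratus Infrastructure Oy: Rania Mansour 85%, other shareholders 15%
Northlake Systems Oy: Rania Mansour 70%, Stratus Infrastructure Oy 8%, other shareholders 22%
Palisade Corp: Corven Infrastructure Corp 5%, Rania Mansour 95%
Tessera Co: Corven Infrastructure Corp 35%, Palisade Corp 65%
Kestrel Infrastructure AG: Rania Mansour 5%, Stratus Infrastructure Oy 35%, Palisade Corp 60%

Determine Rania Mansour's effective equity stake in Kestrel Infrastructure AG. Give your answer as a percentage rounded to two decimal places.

Rania reaches Kestrel along 4 paths.
Direct stake: 5% = 5%.
Via Stratus: 85% × 35% = 29.75%.
Via Corven → Palisade: 100% × 5% × 60% = 3%.
Via Palisade: 95% × 60% = 57%.
Total: 5% + 29.75% + 3% + 57% = 94.75%.

94.75%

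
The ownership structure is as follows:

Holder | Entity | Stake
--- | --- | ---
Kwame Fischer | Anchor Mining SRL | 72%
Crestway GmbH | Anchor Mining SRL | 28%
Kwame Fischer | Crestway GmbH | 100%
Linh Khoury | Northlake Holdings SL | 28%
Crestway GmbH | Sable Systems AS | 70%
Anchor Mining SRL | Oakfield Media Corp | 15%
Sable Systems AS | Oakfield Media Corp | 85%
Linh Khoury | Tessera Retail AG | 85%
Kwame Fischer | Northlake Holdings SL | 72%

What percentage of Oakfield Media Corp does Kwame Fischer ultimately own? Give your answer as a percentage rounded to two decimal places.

74.50%

Kwame reaches Oakfield along 3 paths.
Via Crestway → Sable: 100% × 70% × 85% = 59.5%.
Via Crestway → Anchor: 100% × 28% × 15% = 4.2%.
Via Anchor: 72% × 15% = 10.8%.
Total: 59.5% + 4.2% + 10.8% = 74.5%.
Rounded: 74.50%.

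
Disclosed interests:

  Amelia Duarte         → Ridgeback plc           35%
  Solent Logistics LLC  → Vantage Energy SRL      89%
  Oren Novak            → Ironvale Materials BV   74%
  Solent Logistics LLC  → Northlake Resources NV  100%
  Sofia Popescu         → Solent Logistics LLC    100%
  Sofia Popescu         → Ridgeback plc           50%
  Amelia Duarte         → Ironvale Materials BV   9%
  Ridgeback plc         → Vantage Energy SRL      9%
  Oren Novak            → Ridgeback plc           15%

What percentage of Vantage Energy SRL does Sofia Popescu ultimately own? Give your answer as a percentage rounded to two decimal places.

93.50%

Sofia reaches Vantage along 2 paths.
Via Solent: 100% × 89% = 89%.
Via Ridgeback: 50% × 9% = 4.5%.
Total: 89% + 4.5% = 93.5%.
Rounded: 93.50%.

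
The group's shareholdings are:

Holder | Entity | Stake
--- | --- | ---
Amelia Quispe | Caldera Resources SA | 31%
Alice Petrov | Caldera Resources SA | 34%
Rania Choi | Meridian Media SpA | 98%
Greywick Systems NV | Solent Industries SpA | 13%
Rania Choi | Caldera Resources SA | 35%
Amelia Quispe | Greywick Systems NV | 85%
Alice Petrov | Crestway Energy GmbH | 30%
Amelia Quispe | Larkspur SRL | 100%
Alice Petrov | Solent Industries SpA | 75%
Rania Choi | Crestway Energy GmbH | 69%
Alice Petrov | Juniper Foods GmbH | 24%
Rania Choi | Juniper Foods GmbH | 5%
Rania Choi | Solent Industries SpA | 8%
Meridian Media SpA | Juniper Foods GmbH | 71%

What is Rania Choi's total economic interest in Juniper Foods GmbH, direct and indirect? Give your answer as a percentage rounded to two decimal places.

Rania reaches Juniper along 2 paths.
Via Meridian: 98% × 71% = 69.58%.
Direct stake: 5% = 5%.
Total: 69.58% + 5% = 74.58%.

74.58%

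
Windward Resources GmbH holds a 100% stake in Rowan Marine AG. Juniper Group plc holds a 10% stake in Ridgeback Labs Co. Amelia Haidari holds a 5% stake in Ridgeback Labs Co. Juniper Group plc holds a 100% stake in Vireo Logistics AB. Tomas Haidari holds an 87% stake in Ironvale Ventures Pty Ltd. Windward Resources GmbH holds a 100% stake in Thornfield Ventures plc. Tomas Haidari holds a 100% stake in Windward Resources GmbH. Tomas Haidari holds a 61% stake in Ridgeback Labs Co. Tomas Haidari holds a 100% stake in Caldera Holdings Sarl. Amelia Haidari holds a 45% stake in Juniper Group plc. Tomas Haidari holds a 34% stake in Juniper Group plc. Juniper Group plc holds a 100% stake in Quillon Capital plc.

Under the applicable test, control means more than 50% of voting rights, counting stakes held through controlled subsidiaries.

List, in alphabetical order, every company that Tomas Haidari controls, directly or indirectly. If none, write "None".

Tomas holds 100% of Windward, so Tomas controls Windward.
Windward holds 100% of Thornfield, so Tomas controls Thornfield.
Windward holds 100% of Rowan, so Tomas controls Rowan.
Tomas holds 61% of Ridgeback, so Tomas controls Ridgeback.
Tomas holds 100% of Caldera, so Tomas controls Caldera.
Tomas holds 87% of Ironvale, so Tomas controls Ironvale.
No other company's threshold is met.

Caldera Holdings Sarl, Ironvale Ventures Pty Ltd, Ridgeback Labs Co, Rowan Marine AG, Thornfield Ventures plc, Windward Resources GmbH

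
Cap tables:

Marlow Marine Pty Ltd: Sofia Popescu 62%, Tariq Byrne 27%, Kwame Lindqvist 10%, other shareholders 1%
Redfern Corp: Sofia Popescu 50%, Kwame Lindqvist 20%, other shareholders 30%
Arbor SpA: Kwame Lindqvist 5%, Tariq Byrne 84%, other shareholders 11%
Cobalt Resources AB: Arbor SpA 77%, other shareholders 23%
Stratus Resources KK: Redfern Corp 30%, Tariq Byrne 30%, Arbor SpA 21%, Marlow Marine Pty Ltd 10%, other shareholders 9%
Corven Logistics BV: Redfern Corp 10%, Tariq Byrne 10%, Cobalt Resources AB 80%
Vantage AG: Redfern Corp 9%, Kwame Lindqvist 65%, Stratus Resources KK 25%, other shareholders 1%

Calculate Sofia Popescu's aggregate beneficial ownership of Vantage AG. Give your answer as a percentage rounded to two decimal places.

Sofia reaches Vantage along 3 paths.
Via Redfern: 50% × 9% = 4.5%.
Via Redfern → Stratus: 50% × 30% × 25% = 3.75%.
Via Marlow → Stratus: 62% × 10% × 25% = 1.55%.
Total: 4.5% + 3.75% + 1.55% = 9.8%.
Rounded: 9.80%.

9.80%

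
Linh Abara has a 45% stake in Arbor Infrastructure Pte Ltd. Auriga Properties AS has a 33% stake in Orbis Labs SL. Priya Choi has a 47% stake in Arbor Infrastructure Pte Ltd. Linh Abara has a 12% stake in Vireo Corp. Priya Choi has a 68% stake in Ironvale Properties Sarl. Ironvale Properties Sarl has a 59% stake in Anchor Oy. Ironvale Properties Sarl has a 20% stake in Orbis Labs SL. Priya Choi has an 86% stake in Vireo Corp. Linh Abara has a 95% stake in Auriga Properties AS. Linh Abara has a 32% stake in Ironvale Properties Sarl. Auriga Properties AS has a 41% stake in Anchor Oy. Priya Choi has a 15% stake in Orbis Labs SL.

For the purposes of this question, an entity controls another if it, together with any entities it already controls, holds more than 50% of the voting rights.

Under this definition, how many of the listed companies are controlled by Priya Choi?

3

Priya holds 68% of Ironvale, so Priya controls Ironvale.
Priya holds 86% of Vireo, so Priya controls Vireo.
Ironvale holds 59% of Anchor, so Priya controls Anchor.
No other company's threshold is met.
Priya controls 3 companies.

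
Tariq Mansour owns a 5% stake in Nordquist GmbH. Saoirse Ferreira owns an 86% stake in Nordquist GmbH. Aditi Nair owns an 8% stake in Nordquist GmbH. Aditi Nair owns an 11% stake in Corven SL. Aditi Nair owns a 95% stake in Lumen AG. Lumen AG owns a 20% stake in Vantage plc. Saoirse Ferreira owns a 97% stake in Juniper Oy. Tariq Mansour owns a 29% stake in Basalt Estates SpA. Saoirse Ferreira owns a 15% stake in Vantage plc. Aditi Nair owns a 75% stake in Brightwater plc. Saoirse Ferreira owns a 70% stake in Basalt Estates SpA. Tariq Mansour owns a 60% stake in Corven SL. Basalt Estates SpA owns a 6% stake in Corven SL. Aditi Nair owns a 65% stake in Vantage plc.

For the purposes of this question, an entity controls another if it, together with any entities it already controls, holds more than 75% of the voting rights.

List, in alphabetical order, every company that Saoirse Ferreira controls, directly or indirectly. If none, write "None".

Juniper Oy, Nordquist GmbH

Saoirse holds 86% of Nordquist, so Saoirse controls Nordquist.
Saoirse holds 97% of Juniper, so Saoirse controls Juniper.
No other company's threshold is met.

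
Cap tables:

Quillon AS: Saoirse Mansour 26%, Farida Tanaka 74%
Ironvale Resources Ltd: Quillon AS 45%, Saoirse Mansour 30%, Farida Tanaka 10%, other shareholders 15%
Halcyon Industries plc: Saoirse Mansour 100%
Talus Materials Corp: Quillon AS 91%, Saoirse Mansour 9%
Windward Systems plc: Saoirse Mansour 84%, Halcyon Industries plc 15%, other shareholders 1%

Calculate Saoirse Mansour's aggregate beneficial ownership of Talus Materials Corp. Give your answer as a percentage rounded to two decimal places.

Saoirse reaches Talus along 2 paths.
Via Quillon: 26% × 91% = 23.66%.
Direct stake: 9% = 9%.
Total: 23.66% + 9% = 32.66%.

32.66%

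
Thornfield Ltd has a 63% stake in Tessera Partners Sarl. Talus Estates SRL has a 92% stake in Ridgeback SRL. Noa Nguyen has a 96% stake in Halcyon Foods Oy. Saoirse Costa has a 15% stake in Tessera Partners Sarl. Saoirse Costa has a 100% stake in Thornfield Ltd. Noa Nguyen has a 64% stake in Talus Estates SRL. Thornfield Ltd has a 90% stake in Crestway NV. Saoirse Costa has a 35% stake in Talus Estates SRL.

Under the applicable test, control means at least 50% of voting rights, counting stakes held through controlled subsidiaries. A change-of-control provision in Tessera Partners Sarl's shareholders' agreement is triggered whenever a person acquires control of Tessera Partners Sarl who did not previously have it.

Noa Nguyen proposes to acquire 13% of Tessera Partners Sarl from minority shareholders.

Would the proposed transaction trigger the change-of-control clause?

The purchase changes only Noa's holdings, so Noa is the only person who could newly come to control Tessera.
Noa holds 64% of Talus, so Noa controls Talus.
Talus holds 92% of Ridgeback, so Noa controls Ridgeback.
Noa holds 96% of Halcyon, so Noa controls Halcyon.
Neither Noa nor any entity Noa controls holds any voting interest in Tessera.
So before the transaction, Noa does not control Tessera.
After the purchase, Noa holds 13% of Tessera directly.
After the transaction, Noa's side holds 13% of Tessera, not ≥ 50%, so Noa still does not control Tessera.
No new person acquires control, so the clause is not triggered.

No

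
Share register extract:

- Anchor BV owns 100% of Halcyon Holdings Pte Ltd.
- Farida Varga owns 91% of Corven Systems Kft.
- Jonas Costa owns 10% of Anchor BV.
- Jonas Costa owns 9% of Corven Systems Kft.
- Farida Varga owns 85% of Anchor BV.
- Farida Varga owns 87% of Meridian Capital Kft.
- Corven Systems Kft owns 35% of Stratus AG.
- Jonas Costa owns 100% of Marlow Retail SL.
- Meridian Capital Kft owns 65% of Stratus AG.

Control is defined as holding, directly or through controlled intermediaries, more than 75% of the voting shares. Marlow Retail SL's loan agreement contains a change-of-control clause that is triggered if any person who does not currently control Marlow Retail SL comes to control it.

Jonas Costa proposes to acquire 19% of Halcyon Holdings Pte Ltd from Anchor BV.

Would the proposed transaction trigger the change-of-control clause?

The purchase adds only to Jonas's holdings (Anchor's stake shrinks), so Jonas is the only person who could newly come to control Marlow.
Jonas holds 100% of Marlow, so Jonas controls Marlow.
So Jonas already controls Marlow before the transaction.
After the purchase, Jonas holds 19% of Halcyon directly, and Anchor's stake falls to 81%.
Jonas controlled Marlow already, so this is not a new person acquiring control; every other person's position is unchanged or reduced.
No new person acquires control, so the clause is not triggered.

No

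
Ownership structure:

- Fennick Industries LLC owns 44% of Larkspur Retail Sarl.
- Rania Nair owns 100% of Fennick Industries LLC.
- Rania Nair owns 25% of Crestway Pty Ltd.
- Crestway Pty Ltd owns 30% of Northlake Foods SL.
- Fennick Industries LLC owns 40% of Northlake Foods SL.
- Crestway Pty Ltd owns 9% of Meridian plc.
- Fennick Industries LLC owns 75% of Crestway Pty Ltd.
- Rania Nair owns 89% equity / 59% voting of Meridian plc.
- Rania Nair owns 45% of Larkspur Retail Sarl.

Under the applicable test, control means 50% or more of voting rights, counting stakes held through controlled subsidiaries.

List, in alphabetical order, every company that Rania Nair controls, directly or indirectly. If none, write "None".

Rania holds 100% of Fennick, so Rania controls Fennick.
Fennick and Rania together hold 75% + 25% = 100% of Crestway, so Rania controls Crestway.
Rania and Fennick together hold 45% + 44% = 89% of Larkspur, so Rania controls Larkspur.
Fennick and Crestway together hold 40% + 30% = 70% of Northlake, so Rania controls Northlake.
Rania and Crestway together hold 59% + 9% = 68% of Meridian, so Rania controls Meridian.

Crestway Pty Ltd, Fennick Industries LLC, Larkspur Retail Sarl, Meridian plc, Northlake Foods SL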